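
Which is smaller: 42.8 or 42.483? 42.483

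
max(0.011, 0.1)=0.1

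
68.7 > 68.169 True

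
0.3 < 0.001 False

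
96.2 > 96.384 False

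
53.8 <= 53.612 False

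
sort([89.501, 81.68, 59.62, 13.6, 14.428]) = [13.6, 14.428, 59.62, 81.68, 89.501]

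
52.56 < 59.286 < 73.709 True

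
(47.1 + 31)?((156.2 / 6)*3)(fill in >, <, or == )==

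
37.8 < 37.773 False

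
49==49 True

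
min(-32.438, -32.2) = -32.438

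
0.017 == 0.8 False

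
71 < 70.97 False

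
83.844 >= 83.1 True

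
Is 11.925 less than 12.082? Yes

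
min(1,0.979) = 0.979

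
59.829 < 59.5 False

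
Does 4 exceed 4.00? No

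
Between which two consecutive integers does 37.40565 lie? 37 and 38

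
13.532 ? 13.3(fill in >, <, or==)>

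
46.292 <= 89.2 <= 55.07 False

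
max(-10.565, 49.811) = 49.811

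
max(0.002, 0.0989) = 0.0989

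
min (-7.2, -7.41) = -7.41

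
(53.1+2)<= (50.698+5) True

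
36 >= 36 True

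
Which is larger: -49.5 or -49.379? -49.379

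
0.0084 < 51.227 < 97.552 True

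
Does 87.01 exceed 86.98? Yes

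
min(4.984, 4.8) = 4.8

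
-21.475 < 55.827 True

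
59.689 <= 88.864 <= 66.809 False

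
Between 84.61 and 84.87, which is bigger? 84.87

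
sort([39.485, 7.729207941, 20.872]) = [7.729207941, 20.872, 39.485]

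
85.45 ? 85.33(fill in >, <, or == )>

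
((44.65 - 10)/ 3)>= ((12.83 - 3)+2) False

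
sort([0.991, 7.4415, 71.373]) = [0.991, 7.4415, 71.373]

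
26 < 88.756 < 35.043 False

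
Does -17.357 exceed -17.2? No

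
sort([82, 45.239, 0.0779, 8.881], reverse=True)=[82, 45.239, 8.881, 0.0779]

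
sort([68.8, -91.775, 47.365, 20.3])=[-91.775, 20.3, 47.365, 68.8]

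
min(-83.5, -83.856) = -83.856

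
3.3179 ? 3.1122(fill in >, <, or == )>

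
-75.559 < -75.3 True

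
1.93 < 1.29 False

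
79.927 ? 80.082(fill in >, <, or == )<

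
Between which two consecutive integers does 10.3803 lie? 10 and 11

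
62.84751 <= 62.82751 False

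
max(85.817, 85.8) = 85.817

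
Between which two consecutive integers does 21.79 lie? 21 and 22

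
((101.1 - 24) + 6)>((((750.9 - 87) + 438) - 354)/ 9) False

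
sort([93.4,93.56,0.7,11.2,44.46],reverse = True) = [93.56,93.4,44.46,11.2,0.7]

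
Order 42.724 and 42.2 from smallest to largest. 42.2, 42.724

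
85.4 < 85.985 True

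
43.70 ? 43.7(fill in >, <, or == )==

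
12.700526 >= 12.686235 True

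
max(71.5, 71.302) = 71.5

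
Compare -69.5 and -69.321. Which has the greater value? -69.321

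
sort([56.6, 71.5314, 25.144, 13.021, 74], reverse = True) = [74, 71.5314, 56.6, 25.144, 13.021]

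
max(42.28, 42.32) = 42.32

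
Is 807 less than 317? No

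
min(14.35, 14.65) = 14.35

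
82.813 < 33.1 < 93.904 False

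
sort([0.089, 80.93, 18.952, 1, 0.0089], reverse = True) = [80.93, 18.952, 1, 0.089, 0.0089]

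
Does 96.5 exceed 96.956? No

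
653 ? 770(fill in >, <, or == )<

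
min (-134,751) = -134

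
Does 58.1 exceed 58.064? Yes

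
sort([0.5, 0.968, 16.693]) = [0.5, 0.968, 16.693]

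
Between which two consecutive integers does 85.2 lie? 85 and 86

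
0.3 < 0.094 False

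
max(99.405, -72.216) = 99.405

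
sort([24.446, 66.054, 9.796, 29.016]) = [9.796, 24.446, 29.016, 66.054]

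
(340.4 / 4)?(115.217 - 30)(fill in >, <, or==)<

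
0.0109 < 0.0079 False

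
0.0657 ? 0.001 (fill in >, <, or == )>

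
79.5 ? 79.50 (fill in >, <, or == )==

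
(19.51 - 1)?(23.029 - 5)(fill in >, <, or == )>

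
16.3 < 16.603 True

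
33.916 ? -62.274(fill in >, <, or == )>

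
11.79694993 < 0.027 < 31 False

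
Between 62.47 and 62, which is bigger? 62.47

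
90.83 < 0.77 False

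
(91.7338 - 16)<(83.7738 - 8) True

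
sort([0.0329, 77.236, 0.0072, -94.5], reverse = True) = [77.236, 0.0329, 0.0072, -94.5]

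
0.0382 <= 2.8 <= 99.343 True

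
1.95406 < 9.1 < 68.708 True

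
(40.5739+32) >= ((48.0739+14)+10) True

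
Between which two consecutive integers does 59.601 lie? 59 and 60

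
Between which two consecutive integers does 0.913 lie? 0 and 1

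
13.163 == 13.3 False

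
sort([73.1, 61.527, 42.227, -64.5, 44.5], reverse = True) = [73.1, 61.527, 44.5, 42.227, -64.5]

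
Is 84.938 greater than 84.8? Yes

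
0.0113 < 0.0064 False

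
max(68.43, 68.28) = 68.43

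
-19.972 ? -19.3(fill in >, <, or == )<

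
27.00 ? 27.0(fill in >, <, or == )==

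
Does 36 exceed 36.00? No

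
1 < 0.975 False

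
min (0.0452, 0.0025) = 0.0025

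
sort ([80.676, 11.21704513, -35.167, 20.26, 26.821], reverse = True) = [80.676, 26.821, 20.26, 11.21704513, -35.167]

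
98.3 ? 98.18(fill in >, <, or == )>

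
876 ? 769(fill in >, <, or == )>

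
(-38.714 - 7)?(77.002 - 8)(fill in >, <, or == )<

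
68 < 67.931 False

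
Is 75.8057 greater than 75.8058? No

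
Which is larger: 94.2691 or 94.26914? 94.26914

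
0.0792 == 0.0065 False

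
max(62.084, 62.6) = 62.6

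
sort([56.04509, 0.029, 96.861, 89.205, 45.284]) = [0.029, 45.284, 56.04509, 89.205, 96.861]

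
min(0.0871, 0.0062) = 0.0062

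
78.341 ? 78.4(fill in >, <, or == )<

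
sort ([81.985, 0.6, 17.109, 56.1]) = [0.6, 17.109, 56.1, 81.985]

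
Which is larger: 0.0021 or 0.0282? 0.0282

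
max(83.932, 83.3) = 83.932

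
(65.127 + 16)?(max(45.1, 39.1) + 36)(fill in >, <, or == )>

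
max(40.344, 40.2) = 40.344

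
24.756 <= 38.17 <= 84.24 True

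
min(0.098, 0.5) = 0.098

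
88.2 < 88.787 True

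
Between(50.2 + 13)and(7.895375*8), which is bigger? (50.2 + 13)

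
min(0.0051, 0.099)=0.0051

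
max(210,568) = 568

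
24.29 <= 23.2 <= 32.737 False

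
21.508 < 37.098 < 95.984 True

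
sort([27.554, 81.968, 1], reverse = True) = [81.968, 27.554, 1]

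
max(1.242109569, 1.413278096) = 1.413278096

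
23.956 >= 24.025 False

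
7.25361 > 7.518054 False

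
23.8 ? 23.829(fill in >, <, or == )<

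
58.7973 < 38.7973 False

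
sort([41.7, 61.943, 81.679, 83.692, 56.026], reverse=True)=[83.692, 81.679, 61.943, 56.026, 41.7]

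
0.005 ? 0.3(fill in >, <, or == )<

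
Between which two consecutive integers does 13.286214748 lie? 13 and 14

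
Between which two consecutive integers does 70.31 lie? 70 and 71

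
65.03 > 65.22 False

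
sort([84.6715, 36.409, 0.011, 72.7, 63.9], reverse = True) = [84.6715, 72.7, 63.9, 36.409, 0.011]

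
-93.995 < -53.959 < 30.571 True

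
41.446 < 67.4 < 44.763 False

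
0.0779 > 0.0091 True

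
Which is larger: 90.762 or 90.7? 90.762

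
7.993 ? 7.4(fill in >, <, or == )>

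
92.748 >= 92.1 True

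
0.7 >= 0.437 True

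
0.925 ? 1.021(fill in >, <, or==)<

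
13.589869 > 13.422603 True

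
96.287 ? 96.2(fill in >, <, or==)>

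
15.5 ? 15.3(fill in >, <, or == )>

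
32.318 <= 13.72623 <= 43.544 False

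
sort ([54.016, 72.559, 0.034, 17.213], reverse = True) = [72.559, 54.016, 17.213, 0.034]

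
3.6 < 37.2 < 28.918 False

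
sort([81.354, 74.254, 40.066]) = [40.066, 74.254, 81.354]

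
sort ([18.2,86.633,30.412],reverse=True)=[86.633,30.412,18.2]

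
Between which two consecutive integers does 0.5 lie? 0 and 1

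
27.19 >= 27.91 False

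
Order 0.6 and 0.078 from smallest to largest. 0.078, 0.6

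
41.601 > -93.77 True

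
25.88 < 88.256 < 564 True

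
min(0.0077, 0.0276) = 0.0077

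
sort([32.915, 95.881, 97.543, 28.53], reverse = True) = [97.543, 95.881, 32.915, 28.53]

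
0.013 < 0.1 True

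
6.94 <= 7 True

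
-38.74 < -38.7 True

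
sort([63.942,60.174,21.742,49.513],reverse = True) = [63.942,60.174,49.513,21.742]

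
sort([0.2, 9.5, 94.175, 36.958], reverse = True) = [94.175, 36.958, 9.5, 0.2]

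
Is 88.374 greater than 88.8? No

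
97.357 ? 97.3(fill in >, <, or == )>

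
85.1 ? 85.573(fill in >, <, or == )<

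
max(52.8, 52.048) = 52.8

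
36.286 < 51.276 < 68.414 True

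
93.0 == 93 True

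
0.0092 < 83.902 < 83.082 False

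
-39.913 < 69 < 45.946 False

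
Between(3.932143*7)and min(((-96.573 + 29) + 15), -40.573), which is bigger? (3.932143*7)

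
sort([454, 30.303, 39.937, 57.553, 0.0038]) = [0.0038, 30.303, 39.937, 57.553, 454]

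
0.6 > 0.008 True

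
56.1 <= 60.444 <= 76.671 True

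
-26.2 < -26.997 False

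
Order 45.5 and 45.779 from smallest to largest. 45.5, 45.779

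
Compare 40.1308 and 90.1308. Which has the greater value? 90.1308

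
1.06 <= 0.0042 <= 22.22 False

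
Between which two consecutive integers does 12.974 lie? 12 and 13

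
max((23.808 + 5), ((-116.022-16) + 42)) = 28.808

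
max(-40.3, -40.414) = -40.3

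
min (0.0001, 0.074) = 0.0001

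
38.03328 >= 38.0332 True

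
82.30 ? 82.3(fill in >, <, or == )==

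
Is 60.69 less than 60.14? No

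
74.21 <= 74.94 True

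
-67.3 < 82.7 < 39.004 False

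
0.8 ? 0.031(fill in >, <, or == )>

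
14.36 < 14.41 True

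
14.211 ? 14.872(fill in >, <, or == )<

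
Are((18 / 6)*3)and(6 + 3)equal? Yes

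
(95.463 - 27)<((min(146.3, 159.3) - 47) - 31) False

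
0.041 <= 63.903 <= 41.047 False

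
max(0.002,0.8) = 0.8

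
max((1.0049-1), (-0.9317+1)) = 0.0683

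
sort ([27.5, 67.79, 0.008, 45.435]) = [0.008, 27.5, 45.435, 67.79]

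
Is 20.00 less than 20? No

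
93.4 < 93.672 True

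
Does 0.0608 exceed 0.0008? Yes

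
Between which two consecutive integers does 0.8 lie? 0 and 1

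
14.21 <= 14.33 True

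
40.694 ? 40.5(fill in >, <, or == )>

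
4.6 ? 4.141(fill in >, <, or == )>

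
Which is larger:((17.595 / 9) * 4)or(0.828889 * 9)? ((17.595 / 9) * 4)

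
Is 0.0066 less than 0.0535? Yes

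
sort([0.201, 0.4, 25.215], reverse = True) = [25.215, 0.4, 0.201]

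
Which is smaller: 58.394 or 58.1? 58.1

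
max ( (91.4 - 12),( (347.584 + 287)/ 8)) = 79.4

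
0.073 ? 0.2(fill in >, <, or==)<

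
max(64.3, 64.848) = 64.848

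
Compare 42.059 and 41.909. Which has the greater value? 42.059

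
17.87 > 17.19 True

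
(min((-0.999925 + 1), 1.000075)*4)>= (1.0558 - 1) False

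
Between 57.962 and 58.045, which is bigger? 58.045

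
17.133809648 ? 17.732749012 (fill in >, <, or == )<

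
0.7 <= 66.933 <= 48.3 False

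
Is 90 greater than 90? No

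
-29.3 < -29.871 False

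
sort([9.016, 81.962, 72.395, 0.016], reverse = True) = [81.962, 72.395, 9.016, 0.016]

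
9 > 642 False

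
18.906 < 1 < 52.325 False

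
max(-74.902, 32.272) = 32.272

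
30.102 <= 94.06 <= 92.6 False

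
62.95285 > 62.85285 True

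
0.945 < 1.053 True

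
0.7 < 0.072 False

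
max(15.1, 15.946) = 15.946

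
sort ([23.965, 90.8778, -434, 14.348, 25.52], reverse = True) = [90.8778, 25.52, 23.965, 14.348, -434]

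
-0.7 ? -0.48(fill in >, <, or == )<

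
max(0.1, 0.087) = 0.1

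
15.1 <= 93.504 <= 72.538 False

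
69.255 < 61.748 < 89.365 False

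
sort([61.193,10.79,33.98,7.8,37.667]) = [7.8,10.79,33.98,37.667,61.193]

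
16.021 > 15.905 True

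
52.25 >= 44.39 True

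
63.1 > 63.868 False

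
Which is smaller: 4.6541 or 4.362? 4.362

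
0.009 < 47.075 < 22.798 False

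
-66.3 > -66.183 False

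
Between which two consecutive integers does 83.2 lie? 83 and 84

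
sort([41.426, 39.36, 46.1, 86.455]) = [39.36, 41.426, 46.1, 86.455]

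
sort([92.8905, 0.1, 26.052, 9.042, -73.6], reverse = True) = [92.8905, 26.052, 9.042, 0.1, -73.6]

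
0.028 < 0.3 True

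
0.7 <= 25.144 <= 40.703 True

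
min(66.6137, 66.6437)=66.6137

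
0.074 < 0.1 True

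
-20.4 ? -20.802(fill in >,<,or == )>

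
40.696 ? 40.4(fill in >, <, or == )>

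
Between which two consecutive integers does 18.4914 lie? 18 and 19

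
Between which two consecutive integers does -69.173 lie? -70 and -69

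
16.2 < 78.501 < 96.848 True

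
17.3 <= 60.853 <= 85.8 True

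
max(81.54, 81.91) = 81.91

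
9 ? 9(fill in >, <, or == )==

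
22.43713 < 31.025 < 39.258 True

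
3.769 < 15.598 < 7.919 False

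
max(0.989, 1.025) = 1.025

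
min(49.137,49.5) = 49.137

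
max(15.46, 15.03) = 15.46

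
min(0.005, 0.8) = 0.005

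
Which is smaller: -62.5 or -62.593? -62.593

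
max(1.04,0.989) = 1.04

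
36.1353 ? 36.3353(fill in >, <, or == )<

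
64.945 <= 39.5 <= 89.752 False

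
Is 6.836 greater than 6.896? No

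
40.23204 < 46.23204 True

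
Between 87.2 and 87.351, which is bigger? 87.351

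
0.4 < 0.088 False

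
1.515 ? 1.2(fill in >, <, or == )>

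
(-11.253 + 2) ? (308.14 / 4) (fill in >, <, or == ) <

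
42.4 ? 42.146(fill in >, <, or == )>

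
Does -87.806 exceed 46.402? No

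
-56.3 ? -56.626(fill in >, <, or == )>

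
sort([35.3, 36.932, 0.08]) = [0.08, 35.3, 36.932]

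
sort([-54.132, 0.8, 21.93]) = [-54.132, 0.8, 21.93]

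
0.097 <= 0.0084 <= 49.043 False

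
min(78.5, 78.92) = 78.5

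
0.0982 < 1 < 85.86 True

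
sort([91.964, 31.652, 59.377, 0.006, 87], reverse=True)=[91.964, 87, 59.377, 31.652, 0.006]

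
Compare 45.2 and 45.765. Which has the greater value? 45.765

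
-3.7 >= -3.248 False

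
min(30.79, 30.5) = 30.5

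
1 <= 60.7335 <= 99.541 True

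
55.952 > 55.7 True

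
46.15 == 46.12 False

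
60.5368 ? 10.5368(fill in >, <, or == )>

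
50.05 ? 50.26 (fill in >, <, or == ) <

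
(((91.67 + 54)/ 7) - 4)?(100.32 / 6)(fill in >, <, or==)>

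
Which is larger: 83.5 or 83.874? 83.874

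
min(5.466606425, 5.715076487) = 5.466606425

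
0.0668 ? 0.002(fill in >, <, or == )>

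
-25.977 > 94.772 False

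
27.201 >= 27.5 False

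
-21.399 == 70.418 False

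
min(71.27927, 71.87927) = 71.27927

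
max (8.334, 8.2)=8.334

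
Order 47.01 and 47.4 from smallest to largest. 47.01, 47.4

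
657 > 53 True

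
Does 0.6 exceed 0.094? Yes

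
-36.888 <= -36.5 True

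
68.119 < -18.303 False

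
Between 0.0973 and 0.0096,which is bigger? 0.0973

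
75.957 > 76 False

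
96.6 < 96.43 False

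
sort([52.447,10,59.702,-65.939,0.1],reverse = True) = [59.702,52.447,10,0.1,-65.939]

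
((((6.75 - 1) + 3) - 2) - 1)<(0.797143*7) False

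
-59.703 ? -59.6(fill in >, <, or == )<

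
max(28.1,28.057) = 28.1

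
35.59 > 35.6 False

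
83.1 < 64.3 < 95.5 False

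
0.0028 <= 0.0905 True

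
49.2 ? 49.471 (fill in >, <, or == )<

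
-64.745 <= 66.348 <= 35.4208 False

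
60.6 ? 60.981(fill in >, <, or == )<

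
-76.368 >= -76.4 True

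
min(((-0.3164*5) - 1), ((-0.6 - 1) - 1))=-2.6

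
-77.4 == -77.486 False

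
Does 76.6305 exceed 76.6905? No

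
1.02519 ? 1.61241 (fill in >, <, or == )<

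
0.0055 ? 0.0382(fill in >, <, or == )<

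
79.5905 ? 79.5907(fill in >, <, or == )<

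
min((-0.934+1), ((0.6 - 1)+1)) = 0.066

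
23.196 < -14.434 False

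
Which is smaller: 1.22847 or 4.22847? 1.22847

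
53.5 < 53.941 True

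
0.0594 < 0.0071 False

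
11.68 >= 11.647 True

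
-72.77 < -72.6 True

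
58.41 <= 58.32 False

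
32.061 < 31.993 False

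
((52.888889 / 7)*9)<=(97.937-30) False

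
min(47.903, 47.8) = 47.8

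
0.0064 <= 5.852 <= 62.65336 True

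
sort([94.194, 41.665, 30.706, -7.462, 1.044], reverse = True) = [94.194, 41.665, 30.706, 1.044, -7.462]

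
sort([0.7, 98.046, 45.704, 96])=[0.7, 45.704, 96, 98.046]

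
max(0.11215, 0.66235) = 0.66235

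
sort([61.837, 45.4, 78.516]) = [45.4, 61.837, 78.516]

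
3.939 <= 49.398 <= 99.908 True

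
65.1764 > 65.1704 True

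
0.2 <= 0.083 False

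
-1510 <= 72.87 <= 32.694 False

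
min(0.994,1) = 0.994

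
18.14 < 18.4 True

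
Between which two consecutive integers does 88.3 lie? 88 and 89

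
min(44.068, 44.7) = 44.068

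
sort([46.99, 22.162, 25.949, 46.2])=[22.162, 25.949, 46.2, 46.99]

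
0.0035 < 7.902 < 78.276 True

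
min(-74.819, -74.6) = -74.819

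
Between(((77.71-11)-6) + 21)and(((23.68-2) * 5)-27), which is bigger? (((77.71-11)-6) + 21)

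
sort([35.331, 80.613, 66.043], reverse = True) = [80.613, 66.043, 35.331]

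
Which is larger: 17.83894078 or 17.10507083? 17.83894078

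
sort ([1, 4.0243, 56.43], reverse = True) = [56.43, 4.0243, 1]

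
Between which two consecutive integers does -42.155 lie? -43 and -42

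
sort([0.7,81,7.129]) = [0.7,7.129,81]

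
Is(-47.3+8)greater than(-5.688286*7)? Yes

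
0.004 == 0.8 False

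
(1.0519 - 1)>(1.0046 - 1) True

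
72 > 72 False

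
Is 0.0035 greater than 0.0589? No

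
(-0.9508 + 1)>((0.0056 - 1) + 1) True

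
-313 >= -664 True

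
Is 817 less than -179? No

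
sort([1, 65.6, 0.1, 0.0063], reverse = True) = [65.6, 1, 0.1, 0.0063]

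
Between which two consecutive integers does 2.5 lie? 2 and 3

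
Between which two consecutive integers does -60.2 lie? -61 and -60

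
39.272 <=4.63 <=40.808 False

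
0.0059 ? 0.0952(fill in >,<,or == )<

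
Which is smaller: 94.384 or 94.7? 94.384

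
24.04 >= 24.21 False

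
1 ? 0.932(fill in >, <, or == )>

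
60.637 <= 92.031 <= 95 True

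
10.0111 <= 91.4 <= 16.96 False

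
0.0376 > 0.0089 True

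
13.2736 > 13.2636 True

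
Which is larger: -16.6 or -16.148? -16.148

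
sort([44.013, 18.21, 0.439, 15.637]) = [0.439, 15.637, 18.21, 44.013]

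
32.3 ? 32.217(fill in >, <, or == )>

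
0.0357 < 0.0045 False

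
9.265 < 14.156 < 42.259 True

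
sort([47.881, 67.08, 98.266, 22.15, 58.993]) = [22.15, 47.881, 58.993, 67.08, 98.266]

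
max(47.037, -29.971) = 47.037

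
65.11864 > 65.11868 False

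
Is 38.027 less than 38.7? Yes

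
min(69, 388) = 69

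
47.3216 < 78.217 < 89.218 True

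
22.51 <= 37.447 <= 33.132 False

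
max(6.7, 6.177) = 6.7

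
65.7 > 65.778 False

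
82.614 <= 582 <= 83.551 False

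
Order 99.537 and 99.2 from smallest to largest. 99.2, 99.537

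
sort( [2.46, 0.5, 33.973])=[0.5, 2.46, 33.973]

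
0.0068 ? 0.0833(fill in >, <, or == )<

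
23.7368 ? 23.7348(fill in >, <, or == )>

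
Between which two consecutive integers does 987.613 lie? 987 and 988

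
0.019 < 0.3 True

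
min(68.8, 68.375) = 68.375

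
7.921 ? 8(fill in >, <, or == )<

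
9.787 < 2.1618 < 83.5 False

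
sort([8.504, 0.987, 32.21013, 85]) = [0.987, 8.504, 32.21013, 85]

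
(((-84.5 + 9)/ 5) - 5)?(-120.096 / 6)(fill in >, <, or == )<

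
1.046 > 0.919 True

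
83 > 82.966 True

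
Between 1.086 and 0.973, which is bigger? 1.086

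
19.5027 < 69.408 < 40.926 False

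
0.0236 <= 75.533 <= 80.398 True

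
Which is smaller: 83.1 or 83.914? 83.1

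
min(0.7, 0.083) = 0.083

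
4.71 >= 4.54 True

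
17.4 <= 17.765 True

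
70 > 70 False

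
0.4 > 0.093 True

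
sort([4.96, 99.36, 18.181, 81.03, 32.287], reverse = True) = [99.36, 81.03, 32.287, 18.181, 4.96]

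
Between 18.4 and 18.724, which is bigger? 18.724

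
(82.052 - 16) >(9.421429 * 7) True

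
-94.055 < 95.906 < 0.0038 False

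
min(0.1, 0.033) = 0.033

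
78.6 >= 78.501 True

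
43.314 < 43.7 True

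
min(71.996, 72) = 71.996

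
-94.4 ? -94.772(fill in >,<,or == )>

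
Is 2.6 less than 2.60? No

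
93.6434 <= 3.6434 False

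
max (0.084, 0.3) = 0.3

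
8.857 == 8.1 False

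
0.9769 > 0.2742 True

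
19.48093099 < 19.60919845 True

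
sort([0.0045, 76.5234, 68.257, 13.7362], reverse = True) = [76.5234, 68.257, 13.7362, 0.0045]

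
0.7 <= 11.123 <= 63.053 True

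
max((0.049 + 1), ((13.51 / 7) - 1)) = 1.049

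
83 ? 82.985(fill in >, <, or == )>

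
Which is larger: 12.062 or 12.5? 12.5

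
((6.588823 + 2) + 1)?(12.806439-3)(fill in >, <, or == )<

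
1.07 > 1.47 False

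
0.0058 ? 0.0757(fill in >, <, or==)<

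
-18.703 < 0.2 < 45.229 True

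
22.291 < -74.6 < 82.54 False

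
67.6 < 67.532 False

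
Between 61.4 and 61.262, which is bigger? 61.4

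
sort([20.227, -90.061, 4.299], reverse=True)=[20.227, 4.299, -90.061]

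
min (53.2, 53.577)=53.2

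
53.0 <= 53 True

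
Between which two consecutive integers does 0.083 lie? 0 and 1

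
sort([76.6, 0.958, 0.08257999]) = [0.08257999, 0.958, 76.6]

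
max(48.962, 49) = 49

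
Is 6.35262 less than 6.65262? Yes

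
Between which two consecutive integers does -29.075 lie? -30 and -29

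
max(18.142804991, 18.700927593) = 18.700927593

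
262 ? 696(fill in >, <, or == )<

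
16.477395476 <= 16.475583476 False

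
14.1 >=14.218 False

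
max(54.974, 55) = 55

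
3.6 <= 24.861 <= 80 True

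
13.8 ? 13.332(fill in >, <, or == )>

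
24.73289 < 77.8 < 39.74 False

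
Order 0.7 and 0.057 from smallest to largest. 0.057, 0.7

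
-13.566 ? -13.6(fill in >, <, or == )>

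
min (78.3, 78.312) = 78.3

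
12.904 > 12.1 True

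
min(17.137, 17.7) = 17.137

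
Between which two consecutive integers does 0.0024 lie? 0 and 1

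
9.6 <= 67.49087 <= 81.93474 True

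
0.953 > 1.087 False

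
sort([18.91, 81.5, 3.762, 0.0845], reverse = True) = [81.5, 18.91, 3.762, 0.0845]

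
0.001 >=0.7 False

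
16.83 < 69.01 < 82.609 True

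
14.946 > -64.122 True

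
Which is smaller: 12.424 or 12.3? 12.3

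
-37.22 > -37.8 True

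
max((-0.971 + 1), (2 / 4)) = 0.5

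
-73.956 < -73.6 True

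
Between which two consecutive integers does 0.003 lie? 0 and 1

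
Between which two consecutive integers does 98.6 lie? 98 and 99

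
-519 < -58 True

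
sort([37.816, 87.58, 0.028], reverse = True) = [87.58, 37.816, 0.028]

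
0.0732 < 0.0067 False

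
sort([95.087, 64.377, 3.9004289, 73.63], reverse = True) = [95.087, 73.63, 64.377, 3.9004289]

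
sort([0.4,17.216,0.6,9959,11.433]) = [0.4,0.6,11.433,17.216,9959]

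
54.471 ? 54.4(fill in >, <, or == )>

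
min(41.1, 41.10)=41.1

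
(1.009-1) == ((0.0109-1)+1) False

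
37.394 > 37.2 True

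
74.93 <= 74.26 False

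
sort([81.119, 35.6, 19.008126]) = [19.008126, 35.6, 81.119]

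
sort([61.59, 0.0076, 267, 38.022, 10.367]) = [0.0076, 10.367, 38.022, 61.59, 267]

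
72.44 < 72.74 True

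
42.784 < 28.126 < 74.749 False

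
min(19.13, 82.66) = 19.13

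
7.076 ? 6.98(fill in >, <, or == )>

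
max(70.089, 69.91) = 70.089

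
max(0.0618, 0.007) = 0.0618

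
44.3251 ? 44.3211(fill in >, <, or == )>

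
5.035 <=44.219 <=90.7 True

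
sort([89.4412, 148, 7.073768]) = [7.073768, 89.4412, 148]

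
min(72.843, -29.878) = -29.878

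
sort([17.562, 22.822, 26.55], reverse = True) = [26.55, 22.822, 17.562]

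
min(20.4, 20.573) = 20.4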